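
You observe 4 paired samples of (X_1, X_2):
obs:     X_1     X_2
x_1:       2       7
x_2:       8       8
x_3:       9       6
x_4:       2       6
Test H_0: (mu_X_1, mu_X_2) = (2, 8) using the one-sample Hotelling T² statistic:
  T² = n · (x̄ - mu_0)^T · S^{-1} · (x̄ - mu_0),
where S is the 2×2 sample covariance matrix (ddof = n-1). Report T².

Step 1 — sample mean vector:
  mean(X_1) = (2 + 8 + 9 + 2) / 4 = 21/4 = 5.25
  mean(X_2) = (7 + 8 + 6 + 6) / 4 = 27/4 = 6.75
  x̄ = (5.25, 6.75),  deviation x̄ - mu_0 = (5.25, 6.75) - (2, 8) = (3.25, -1.25).

Step 2 — sample covariance matrix, S[i,j] = (1/(n-1)) · Σ_k (x_{k,i} - mean_i) · (x_{k,j} - mean_j), divisor n-1 = 3:
  S[X_1,X_1] = ((-3.25)·(-3.25) + (2.75)·(2.75) + (3.75)·(3.75) + (-3.25)·(-3.25)) / 3 = 42.75/3 = 14.25
  S[X_1,X_2] = ((-3.25)·(0.25) + (2.75)·(1.25) + (3.75)·(-0.75) + (-3.25)·(-0.75)) / 3 = 2.25/3 = 0.75
  S[X_2,X_2] = ((0.25)·(0.25) + (1.25)·(1.25) + (-0.75)·(-0.75) + (-0.75)·(-0.75)) / 3 = 2.75/3 = 0.9167
  S = [[14.25, 0.75],
 [0.75, 0.9167]].

Step 3 — invert S. det(S) = 14.25·0.9167 - (0.75)² = 12.5.
  S^{-1} = (1/det) · [[d, -b], [-b, a]] = [[0.0733, -0.06],
 [-0.06, 1.14]].

Step 4 — quadratic form (x̄ - mu_0)^T · S^{-1} · (x̄ - mu_0):
  S^{-1} · (x̄ - mu_0) = (0.3133, -1.62),
  (x̄ - mu_0)^T · [...] = (3.25)·(0.3133) + (-1.25)·(-1.62) = 3.0433.

Step 5 — scale by n: T² = 4 · 3.0433 = 12.1733.

T² ≈ 12.1733


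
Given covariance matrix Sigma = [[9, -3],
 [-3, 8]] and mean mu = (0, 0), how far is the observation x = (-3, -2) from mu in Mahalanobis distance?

Step 1 — centre the observation: (x - mu) = (-3, -2).

Step 2 — invert Sigma. det(Sigma) = 9·8 - (-3)² = 63.
  Sigma^{-1} = (1/det) · [[d, -b], [-b, a]] = [[0.127, 0.0476],
 [0.0476, 0.1429]].

Step 3 — form the quadratic (x - mu)^T · Sigma^{-1} · (x - mu):
  Sigma^{-1} · (x - mu) = (-0.4762, -0.4286).
  (x - mu)^T · [Sigma^{-1} · (x - mu)] = (-3)·(-0.4762) + (-2)·(-0.4286) = 2.2857.

Step 4 — take square root: d = √(2.2857) ≈ 1.5119.

d(x, mu) = √(2.2857) ≈ 1.5119


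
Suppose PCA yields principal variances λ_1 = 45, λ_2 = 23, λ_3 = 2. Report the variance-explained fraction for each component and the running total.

Step 1 — total variance = trace(Sigma) = Σ λ_i = 45 + 23 + 2 = 70.

Step 2 — fraction explained by component i = λ_i / Σ λ:
  PC1: 45/70 = 0.6429
  PC2: 23/70 = 0.3286
  PC3: 2/70 = 0.0286

Step 3 — cumulative fraction after k components = (λ_1 + ... + λ_k) / Σ λ:
  k = 1: 45/70 = 0.6429
  k = 2: (45 + 23)/70 = 68/70 = 0.9714
  k = 3: (45 + 23 + 2)/70 = 70/70 = 1

Summary (fraction, with percent):

explained: PC1 0.6429 (64.29%), PC2 0.3286 (32.86%), PC3 0.0286 (2.86%);  cumulative: 0.6429, 0.9714, 1


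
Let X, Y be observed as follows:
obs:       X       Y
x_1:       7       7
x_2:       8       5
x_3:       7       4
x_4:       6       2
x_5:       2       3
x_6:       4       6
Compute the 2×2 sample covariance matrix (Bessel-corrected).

Step 1 — column means:
  mean(X) = (7 + 8 + 7 + 6 + 2 + 4) / 6 = 34/6 = 5.6667
  mean(Y) = (7 + 5 + 4 + 2 + 3 + 6) / 6 = 27/6 = 4.5

Step 2 — sample covariance S[i,j] = (1/(n-1)) · Σ_k (x_{k,i} - mean_i) · (x_{k,j} - mean_j), with n-1 = 5.
  S[X,X] = ((1.3333)·(1.3333) + (2.3333)·(2.3333) + (1.3333)·(1.3333) + (0.3333)·(0.3333) + (-3.6667)·(-3.6667) + (-1.6667)·(-1.6667)) / 5 = 25.3333/5 = 5.0667
  S[X,Y] = ((1.3333)·(2.5) + (2.3333)·(0.5) + (1.3333)·(-0.5) + (0.3333)·(-2.5) + (-3.6667)·(-1.5) + (-1.6667)·(1.5)) / 5 = 6/5 = 1.2
  S[Y,Y] = ((2.5)·(2.5) + (0.5)·(0.5) + (-0.5)·(-0.5) + (-2.5)·(-2.5) + (-1.5)·(-1.5) + (1.5)·(1.5)) / 5 = 17.5/5 = 3.5

S is symmetric (S[j,i] = S[i,j]). Assembling:

S = [[5.0667, 1.2],
 [1.2, 3.5]]


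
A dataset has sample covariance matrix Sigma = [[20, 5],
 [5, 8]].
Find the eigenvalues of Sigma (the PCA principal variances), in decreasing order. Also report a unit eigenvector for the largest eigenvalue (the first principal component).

Step 1 — characteristic polynomial of 2×2 Sigma:
  det(Sigma - λI) = λ² - trace · λ + det = 0.
  trace = 20 + 8 = 28, det = 20·8 - (5)² = 135.
Step 2 — discriminant:
  Δ = trace² - 4·det = 784 - 540 = 244.
Step 3 — eigenvalues:
  λ = (trace ± √Δ)/2 = (28 ± 15.6205)/2,
  λ_1 = 21.8102,  λ_2 = 6.1898.

Step 4 — unit eigenvector for λ_1: solve (Sigma - λ_1 I)v = 0. First row:
  (20 - 21.8102)·v_x + (5)·v_y = 0, i.e. (-1.8102)·v_x + (5)·v_y = 0,
  so v ∝ (b, λ_1 - a) = (5, 1.8102) = u.
  ||u|| = √((5)² + (1.8102)²) = √(28.277) ≈ 5.3176,
  v_1 = u/||u|| ≈ (0.9403, 0.3404) (||v_1|| = 1).

λ_1 = 21.8102,  λ_2 = 6.1898;  v_1 ≈ (0.9403, 0.3404)


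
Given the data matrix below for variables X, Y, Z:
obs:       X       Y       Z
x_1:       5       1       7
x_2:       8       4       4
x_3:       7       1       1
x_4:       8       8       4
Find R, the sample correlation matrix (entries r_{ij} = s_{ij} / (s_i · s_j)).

Step 1 — column means:
  mean(X) = (5 + 8 + 7 + 8) / 4 = 28/4 = 7
  mean(Y) = (1 + 4 + 1 + 8) / 4 = 14/4 = 3.5
  mean(Z) = (7 + 4 + 1 + 4) / 4 = 16/4 = 4

Step 2 — sample variances and covariances s[i,j] = (1/(n-1)) · Σ_k (x_{k,i} - mean_i) · (x_{k,j} - mean_j), with n-1 = 3:
  s[X,X] = ((-2)·(-2) + (1)·(1) + (0)·(0) + (1)·(1)) / 3 = 6/3 = 2
  s[X,Y] = ((-2)·(-2.5) + (1)·(0.5) + (0)·(-2.5) + (1)·(4.5)) / 3 = 10/3 = 3.3333
  s[X,Z] = ((-2)·(3) + (1)·(0) + (0)·(-3) + (1)·(0)) / 3 = -6/3 = -2
  s[Y,Y] = ((-2.5)·(-2.5) + (0.5)·(0.5) + (-2.5)·(-2.5) + (4.5)·(4.5)) / 3 = 33/3 = 11
  s[Y,Z] = ((-2.5)·(3) + (0.5)·(0) + (-2.5)·(-3) + (4.5)·(0)) / 3 = 0/3 = 0
  s[Z,Z] = ((3)·(3) + (0)·(0) + (-3)·(-3) + (0)·(0)) / 3 = 18/3 = 6
  Sample standard deviations s_i = √(s[i,i]):
  s(X) = √(2) = 1.4142
  s(Y) = √(11) = 3.3166
  s(Z) = √(6) = 2.4495

Step 3 — r_{ij} = s_{ij} / (s_i · s_j):
  r[X,X] = 1 (diagonal).
  r[X,Y] = 3.3333 / (1.4142 · 3.3166) = 3.3333 / 4.6904 = 0.7107
  r[X,Z] = -2 / (1.4142 · 2.4495) = -2 / 3.4641 = -0.5774
  r[Y,Y] = 1 (diagonal).
  r[Y,Z] = 0 / (3.3166 · 2.4495) = 0 / 8.124 = 0
  r[Z,Z] = 1 (diagonal).

R is symmetric with unit diagonal. Assembling:

R = [[1, 0.7107, -0.5774],
 [0.7107, 1, 0],
 [-0.5774, 0, 1]]


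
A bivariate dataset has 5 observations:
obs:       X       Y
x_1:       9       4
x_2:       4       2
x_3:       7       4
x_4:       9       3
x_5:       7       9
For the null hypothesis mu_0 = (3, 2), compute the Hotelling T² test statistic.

Step 1 — sample mean vector:
  mean(X) = (9 + 4 + 7 + 9 + 7) / 5 = 36/5 = 7.2
  mean(Y) = (4 + 2 + 4 + 3 + 9) / 5 = 22/5 = 4.4
  x̄ = (7.2, 4.4),  deviation x̄ - mu_0 = (7.2, 4.4) - (3, 2) = (4.2, 2.4).

Step 2 — sample covariance matrix, S[i,j] = (1/(n-1)) · Σ_k (x_{k,i} - mean_i) · (x_{k,j} - mean_j), divisor n-1 = 4:
  S[X,X] = ((1.8)·(1.8) + (-3.2)·(-3.2) + (-0.2)·(-0.2) + (1.8)·(1.8) + (-0.2)·(-0.2)) / 4 = 16.8/4 = 4.2
  S[X,Y] = ((1.8)·(-0.4) + (-3.2)·(-2.4) + (-0.2)·(-0.4) + (1.8)·(-1.4) + (-0.2)·(4.6)) / 4 = 3.6/4 = 0.9
  S[Y,Y] = ((-0.4)·(-0.4) + (-2.4)·(-2.4) + (-0.4)·(-0.4) + (-1.4)·(-1.4) + (4.6)·(4.6)) / 4 = 29.2/4 = 7.3
  S = [[4.2, 0.9],
 [0.9, 7.3]].

Step 3 — invert S. det(S) = 4.2·7.3 - (0.9)² = 29.85.
  S^{-1} = (1/det) · [[d, -b], [-b, a]] = [[0.2446, -0.0302],
 [-0.0302, 0.1407]].

Step 4 — quadratic form (x̄ - mu_0)^T · S^{-1} · (x̄ - mu_0):
  S^{-1} · (x̄ - mu_0) = (0.9548, 0.2111),
  (x̄ - mu_0)^T · [...] = (4.2)·(0.9548) + (2.4)·(0.2111) = 4.5166.

Step 5 — scale by n: T² = 5 · 4.5166 = 22.5829.

T² ≈ 22.5829


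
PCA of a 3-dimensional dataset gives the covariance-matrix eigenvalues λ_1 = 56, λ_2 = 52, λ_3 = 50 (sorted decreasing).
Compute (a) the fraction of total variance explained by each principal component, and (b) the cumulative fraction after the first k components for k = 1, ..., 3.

Step 1 — total variance = trace(Sigma) = Σ λ_i = 56 + 52 + 50 = 158.

Step 2 — fraction explained by component i = λ_i / Σ λ:
  PC1: 56/158 = 0.3544
  PC2: 52/158 = 0.3291
  PC3: 50/158 = 0.3165

Step 3 — cumulative fraction after k components = (λ_1 + ... + λ_k) / Σ λ:
  k = 1: 56/158 = 0.3544
  k = 2: (56 + 52)/158 = 108/158 = 0.6835
  k = 3: (56 + 52 + 50)/158 = 158/158 = 1

Summary (fraction, with percent):

explained: PC1 0.3544 (35.44%), PC2 0.3291 (32.91%), PC3 0.3165 (31.65%);  cumulative: 0.3544, 0.6835, 1


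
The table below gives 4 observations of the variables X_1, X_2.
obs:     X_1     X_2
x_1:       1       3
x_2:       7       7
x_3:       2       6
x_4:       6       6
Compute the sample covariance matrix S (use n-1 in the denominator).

Step 1 — column means:
  mean(X_1) = (1 + 7 + 2 + 6) / 4 = 16/4 = 4
  mean(X_2) = (3 + 7 + 6 + 6) / 4 = 22/4 = 5.5

Step 2 — sample covariance S[i,j] = (1/(n-1)) · Σ_k (x_{k,i} - mean_i) · (x_{k,j} - mean_j), with n-1 = 3.
  S[X_1,X_1] = ((-3)·(-3) + (3)·(3) + (-2)·(-2) + (2)·(2)) / 3 = 26/3 = 8.6667
  S[X_1,X_2] = ((-3)·(-2.5) + (3)·(1.5) + (-2)·(0.5) + (2)·(0.5)) / 3 = 12/3 = 4
  S[X_2,X_2] = ((-2.5)·(-2.5) + (1.5)·(1.5) + (0.5)·(0.5) + (0.5)·(0.5)) / 3 = 9/3 = 3

S is symmetric (S[j,i] = S[i,j]). Assembling:

S = [[8.6667, 4],
 [4, 3]]


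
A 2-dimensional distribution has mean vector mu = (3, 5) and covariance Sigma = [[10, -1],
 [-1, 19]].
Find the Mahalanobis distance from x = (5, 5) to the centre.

Step 1 — centre the observation: (x - mu) = (2, 0).

Step 2 — invert Sigma. det(Sigma) = 10·19 - (-1)² = 189.
  Sigma^{-1} = (1/det) · [[d, -b], [-b, a]] = [[0.1005, 0.0053],
 [0.0053, 0.0529]].

Step 3 — form the quadratic (x - mu)^T · Sigma^{-1} · (x - mu):
  Sigma^{-1} · (x - mu) = (0.2011, 0.0106).
  (x - mu)^T · [Sigma^{-1} · (x - mu)] = (2)·(0.2011) + (0)·(0.0106) = 0.4021.

Step 4 — take square root: d = √(0.4021) ≈ 0.6341.

d(x, mu) = √(0.4021) ≈ 0.6341


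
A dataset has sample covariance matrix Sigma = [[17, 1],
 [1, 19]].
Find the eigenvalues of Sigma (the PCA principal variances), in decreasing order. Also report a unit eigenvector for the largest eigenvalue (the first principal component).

Step 1 — characteristic polynomial of 2×2 Sigma:
  det(Sigma - λI) = λ² - trace · λ + det = 0.
  trace = 17 + 19 = 36, det = 17·19 - (1)² = 322.
Step 2 — discriminant:
  Δ = trace² - 4·det = 1296 - 1288 = 8.
Step 3 — eigenvalues:
  λ = (trace ± √Δ)/2 = (36 ± 2.8284)/2,
  λ_1 = 19.4142,  λ_2 = 16.5858.

Step 4 — unit eigenvector for λ_1: solve (Sigma - λ_1 I)v = 0. First row:
  (17 - 19.4142)·v_x + (1)·v_y = 0, i.e. (-2.4142)·v_x + (1)·v_y = 0,
  so v ∝ (b, λ_1 - a) = (1, 2.4142) = u.
  ||u|| = √((1)² + (2.4142)²) = √(6.8284) ≈ 2.6131,
  v_1 = u/||u|| ≈ (0.3827, 0.9239) (||v_1|| = 1).

λ_1 = 19.4142,  λ_2 = 16.5858;  v_1 ≈ (0.3827, 0.9239)


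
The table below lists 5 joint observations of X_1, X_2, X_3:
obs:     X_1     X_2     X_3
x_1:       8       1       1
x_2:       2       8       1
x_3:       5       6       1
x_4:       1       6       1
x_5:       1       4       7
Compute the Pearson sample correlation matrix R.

Step 1 — column means:
  mean(X_1) = (8 + 2 + 5 + 1 + 1) / 5 = 17/5 = 3.4
  mean(X_2) = (1 + 8 + 6 + 6 + 4) / 5 = 25/5 = 5
  mean(X_3) = (1 + 1 + 1 + 1 + 7) / 5 = 11/5 = 2.2

Step 2 — sample variances and covariances s[i,j] = (1/(n-1)) · Σ_k (x_{k,i} - mean_i) · (x_{k,j} - mean_j), with n-1 = 4:
  s[X_1,X_1] = ((4.6)·(4.6) + (-1.4)·(-1.4) + (1.6)·(1.6) + (-2.4)·(-2.4) + (-2.4)·(-2.4)) / 4 = 37.2/4 = 9.3
  s[X_1,X_2] = ((4.6)·(-4) + (-1.4)·(3) + (1.6)·(1) + (-2.4)·(1) + (-2.4)·(-1)) / 4 = -21/4 = -5.25
  s[X_1,X_3] = ((4.6)·(-1.2) + (-1.4)·(-1.2) + (1.6)·(-1.2) + (-2.4)·(-1.2) + (-2.4)·(4.8)) / 4 = -14.4/4 = -3.6
  s[X_2,X_2] = ((-4)·(-4) + (3)·(3) + (1)·(1) + (1)·(1) + (-1)·(-1)) / 4 = 28/4 = 7
  s[X_2,X_3] = ((-4)·(-1.2) + (3)·(-1.2) + (1)·(-1.2) + (1)·(-1.2) + (-1)·(4.8)) / 4 = -6/4 = -1.5
  s[X_3,X_3] = ((-1.2)·(-1.2) + (-1.2)·(-1.2) + (-1.2)·(-1.2) + (-1.2)·(-1.2) + (4.8)·(4.8)) / 4 = 28.8/4 = 7.2
  Sample standard deviations s_i = √(s[i,i]):
  s(X_1) = √(9.3) = 3.0496
  s(X_2) = √(7) = 2.6458
  s(X_3) = √(7.2) = 2.6833

Step 3 — r_{ij} = s_{ij} / (s_i · s_j):
  r[X_1,X_1] = 1 (diagonal).
  r[X_1,X_2] = -5.25 / (3.0496 · 2.6458) = -5.25 / 8.0685 = -0.6507
  r[X_1,X_3] = -3.6 / (3.0496 · 2.6833) = -3.6 / 8.1829 = -0.4399
  r[X_2,X_2] = 1 (diagonal).
  r[X_2,X_3] = -1.5 / (2.6458 · 2.6833) = -1.5 / 7.0993 = -0.2113
  r[X_3,X_3] = 1 (diagonal).

R is symmetric with unit diagonal. Assembling:

R = [[1, -0.6507, -0.4399],
 [-0.6507, 1, -0.2113],
 [-0.4399, -0.2113, 1]]


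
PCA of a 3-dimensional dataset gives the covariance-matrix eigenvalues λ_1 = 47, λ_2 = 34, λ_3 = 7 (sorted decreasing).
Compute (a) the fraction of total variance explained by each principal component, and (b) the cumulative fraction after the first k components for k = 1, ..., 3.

Step 1 — total variance = trace(Sigma) = Σ λ_i = 47 + 34 + 7 = 88.

Step 2 — fraction explained by component i = λ_i / Σ λ:
  PC1: 47/88 = 0.5341
  PC2: 34/88 = 0.3864
  PC3: 7/88 = 0.0795

Step 3 — cumulative fraction after k components = (λ_1 + ... + λ_k) / Σ λ:
  k = 1: 47/88 = 0.5341
  k = 2: (47 + 34)/88 = 81/88 = 0.9205
  k = 3: (47 + 34 + 7)/88 = 88/88 = 1

Summary (fraction, with percent):

explained: PC1 0.5341 (53.41%), PC2 0.3864 (38.64%), PC3 0.0795 (7.95%);  cumulative: 0.5341, 0.9205, 1


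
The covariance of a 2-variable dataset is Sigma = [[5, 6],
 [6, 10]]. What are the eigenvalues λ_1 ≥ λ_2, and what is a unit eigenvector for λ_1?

Step 1 — characteristic polynomial of 2×2 Sigma:
  det(Sigma - λI) = λ² - trace · λ + det = 0.
  trace = 5 + 10 = 15, det = 5·10 - (6)² = 14.
Step 2 — discriminant:
  Δ = trace² - 4·det = 225 - 56 = 169.
Step 3 — eigenvalues:
  λ = (trace ± √Δ)/2 = (15 ± 13)/2,
  λ_1 = 14,  λ_2 = 1.

Step 4 — unit eigenvector for λ_1: solve (Sigma - λ_1 I)v = 0. First row:
  (5 - 14)·v_x + (6)·v_y = 0, i.e. (-9)·v_x + (6)·v_y = 0,
  so v ∝ (b, λ_1 - a) = (6, 9) = u.
  ||u|| = √((6)² + (9)²) = √(117) ≈ 10.8167,
  v_1 = u/||u|| ≈ (0.5547, 0.8321) (||v_1|| = 1).

λ_1 = 14,  λ_2 = 1;  v_1 ≈ (0.5547, 0.8321)


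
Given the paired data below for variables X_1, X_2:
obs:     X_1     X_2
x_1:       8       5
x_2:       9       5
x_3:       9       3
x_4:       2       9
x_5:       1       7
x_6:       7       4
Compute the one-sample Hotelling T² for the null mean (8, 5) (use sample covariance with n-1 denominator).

Step 1 — sample mean vector:
  mean(X_1) = (8 + 9 + 9 + 2 + 1 + 7) / 6 = 36/6 = 6
  mean(X_2) = (5 + 5 + 3 + 9 + 7 + 4) / 6 = 33/6 = 5.5
  x̄ = (6, 5.5),  deviation x̄ - mu_0 = (6, 5.5) - (8, 5) = (-2, 0.5).

Step 2 — sample covariance matrix, S[i,j] = (1/(n-1)) · Σ_k (x_{k,i} - mean_i) · (x_{k,j} - mean_j), divisor n-1 = 5:
  S[X_1,X_1] = ((2)·(2) + (3)·(3) + (3)·(3) + (-4)·(-4) + (-5)·(-5) + (1)·(1)) / 5 = 64/5 = 12.8
  S[X_1,X_2] = ((2)·(-0.5) + (3)·(-0.5) + (3)·(-2.5) + (-4)·(3.5) + (-5)·(1.5) + (1)·(-1.5)) / 5 = -33/5 = -6.6
  S[X_2,X_2] = ((-0.5)·(-0.5) + (-0.5)·(-0.5) + (-2.5)·(-2.5) + (3.5)·(3.5) + (1.5)·(1.5) + (-1.5)·(-1.5)) / 5 = 23.5/5 = 4.7
  S = [[12.8, -6.6],
 [-6.6, 4.7]].

Step 3 — invert S. det(S) = 12.8·4.7 - (-6.6)² = 16.6.
  S^{-1} = (1/det) · [[d, -b], [-b, a]] = [[0.2831, 0.3976],
 [0.3976, 0.7711]].

Step 4 — quadratic form (x̄ - mu_0)^T · S^{-1} · (x̄ - mu_0):
  S^{-1} · (x̄ - mu_0) = (-0.3675, -0.4096),
  (x̄ - mu_0)^T · [...] = (-2)·(-0.3675) + (0.5)·(-0.4096) = 0.5301.

Step 5 — scale by n: T² = 6 · 0.5301 = 3.1807.

T² ≈ 3.1807


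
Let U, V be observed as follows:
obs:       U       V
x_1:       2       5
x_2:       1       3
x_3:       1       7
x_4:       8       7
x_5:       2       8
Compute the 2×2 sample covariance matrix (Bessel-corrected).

Step 1 — column means:
  mean(U) = (2 + 1 + 1 + 8 + 2) / 5 = 14/5 = 2.8
  mean(V) = (5 + 3 + 7 + 7 + 8) / 5 = 30/5 = 6

Step 2 — sample covariance S[i,j] = (1/(n-1)) · Σ_k (x_{k,i} - mean_i) · (x_{k,j} - mean_j), with n-1 = 4.
  S[U,U] = ((-0.8)·(-0.8) + (-1.8)·(-1.8) + (-1.8)·(-1.8) + (5.2)·(5.2) + (-0.8)·(-0.8)) / 4 = 34.8/4 = 8.7
  S[U,V] = ((-0.8)·(-1) + (-1.8)·(-3) + (-1.8)·(1) + (5.2)·(1) + (-0.8)·(2)) / 4 = 8/4 = 2
  S[V,V] = ((-1)·(-1) + (-3)·(-3) + (1)·(1) + (1)·(1) + (2)·(2)) / 4 = 16/4 = 4

S is symmetric (S[j,i] = S[i,j]). Assembling:

S = [[8.7, 2],
 [2, 4]]


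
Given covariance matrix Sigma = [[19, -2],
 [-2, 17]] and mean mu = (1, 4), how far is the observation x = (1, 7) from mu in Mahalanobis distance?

Step 1 — centre the observation: (x - mu) = (0, 3).

Step 2 — invert Sigma. det(Sigma) = 19·17 - (-2)² = 319.
  Sigma^{-1} = (1/det) · [[d, -b], [-b, a]] = [[0.0533, 0.0063],
 [0.0063, 0.0596]].

Step 3 — form the quadratic (x - mu)^T · Sigma^{-1} · (x - mu):
  Sigma^{-1} · (x - mu) = (0.0188, 0.1787).
  (x - mu)^T · [Sigma^{-1} · (x - mu)] = (0)·(0.0188) + (3)·(0.1787) = 0.5361.

Step 4 — take square root: d = √(0.5361) ≈ 0.7322.

d(x, mu) = √(0.5361) ≈ 0.7322


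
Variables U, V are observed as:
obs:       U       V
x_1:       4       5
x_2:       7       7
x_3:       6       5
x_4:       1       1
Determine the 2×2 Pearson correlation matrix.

Step 1 — column means:
  mean(U) = (4 + 7 + 6 + 1) / 4 = 18/4 = 4.5
  mean(V) = (5 + 7 + 5 + 1) / 4 = 18/4 = 4.5

Step 2 — sample variances and covariances s[i,j] = (1/(n-1)) · Σ_k (x_{k,i} - mean_i) · (x_{k,j} - mean_j), with n-1 = 3:
  s[U,U] = ((-0.5)·(-0.5) + (2.5)·(2.5) + (1.5)·(1.5) + (-3.5)·(-3.5)) / 3 = 21/3 = 7
  s[U,V] = ((-0.5)·(0.5) + (2.5)·(2.5) + (1.5)·(0.5) + (-3.5)·(-3.5)) / 3 = 19/3 = 6.3333
  s[V,V] = ((0.5)·(0.5) + (2.5)·(2.5) + (0.5)·(0.5) + (-3.5)·(-3.5)) / 3 = 19/3 = 6.3333
  Sample standard deviations s_i = √(s[i,i]):
  s(U) = √(7) = 2.6458
  s(V) = √(6.3333) = 2.5166

Step 3 — r_{ij} = s_{ij} / (s_i · s_j):
  r[U,U] = 1 (diagonal).
  r[U,V] = 6.3333 / (2.6458 · 2.5166) = 6.3333 / 6.6583 = 0.9512
  r[V,V] = 1 (diagonal).

R is symmetric with unit diagonal. Assembling:

R = [[1, 0.9512],
 [0.9512, 1]]


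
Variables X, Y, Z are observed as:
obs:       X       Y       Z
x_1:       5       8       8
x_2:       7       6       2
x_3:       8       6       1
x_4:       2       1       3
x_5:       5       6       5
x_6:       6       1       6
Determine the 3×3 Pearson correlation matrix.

Step 1 — column means:
  mean(X) = (5 + 7 + 8 + 2 + 5 + 6) / 6 = 33/6 = 5.5
  mean(Y) = (8 + 6 + 6 + 1 + 6 + 1) / 6 = 28/6 = 4.6667
  mean(Z) = (8 + 2 + 1 + 3 + 5 + 6) / 6 = 25/6 = 4.1667

Step 2 — sample variances and covariances s[i,j] = (1/(n-1)) · Σ_k (x_{k,i} - mean_i) · (x_{k,j} - mean_j), with n-1 = 5:
  s[X,X] = ((-0.5)·(-0.5) + (1.5)·(1.5) + (2.5)·(2.5) + (-3.5)·(-3.5) + (-0.5)·(-0.5) + (0.5)·(0.5)) / 5 = 21.5/5 = 4.3
  s[X,Y] = ((-0.5)·(3.3333) + (1.5)·(1.3333) + (2.5)·(1.3333) + (-3.5)·(-3.6667) + (-0.5)·(1.3333) + (0.5)·(-3.6667)) / 5 = 14/5 = 2.8
  s[X,Z] = ((-0.5)·(3.8333) + (1.5)·(-2.1667) + (2.5)·(-3.1667) + (-3.5)·(-1.1667) + (-0.5)·(0.8333) + (0.5)·(1.8333)) / 5 = -8.5/5 = -1.7
  s[Y,Y] = ((3.3333)·(3.3333) + (1.3333)·(1.3333) + (1.3333)·(1.3333) + (-3.6667)·(-3.6667) + (1.3333)·(1.3333) + (-3.6667)·(-3.6667)) / 5 = 43.3333/5 = 8.6667
  s[Y,Z] = ((3.3333)·(3.8333) + (1.3333)·(-2.1667) + (1.3333)·(-3.1667) + (-3.6667)·(-1.1667) + (1.3333)·(0.8333) + (-3.6667)·(1.8333)) / 5 = 4.3333/5 = 0.8667
  s[Z,Z] = ((3.8333)·(3.8333) + (-2.1667)·(-2.1667) + (-3.1667)·(-3.1667) + (-1.1667)·(-1.1667) + (0.8333)·(0.8333) + (1.8333)·(1.8333)) / 5 = 34.8333/5 = 6.9667
  Sample standard deviations s_i = √(s[i,i]):
  s(X) = √(4.3) = 2.0736
  s(Y) = √(8.6667) = 2.9439
  s(Z) = √(6.9667) = 2.6394

Step 3 — r_{ij} = s_{ij} / (s_i · s_j):
  r[X,X] = 1 (diagonal).
  r[X,Y] = 2.8 / (2.0736 · 2.9439) = 2.8 / 6.1046 = 0.4587
  r[X,Z] = -1.7 / (2.0736 · 2.6394) = -1.7 / 5.4733 = -0.3106
  r[Y,Y] = 1 (diagonal).
  r[Y,Z] = 0.8667 / (2.9439 · 2.6394) = 0.8667 / 7.7703 = 0.1115
  r[Z,Z] = 1 (diagonal).

R is symmetric with unit diagonal. Assembling:

R = [[1, 0.4587, -0.3106],
 [0.4587, 1, 0.1115],
 [-0.3106, 0.1115, 1]]


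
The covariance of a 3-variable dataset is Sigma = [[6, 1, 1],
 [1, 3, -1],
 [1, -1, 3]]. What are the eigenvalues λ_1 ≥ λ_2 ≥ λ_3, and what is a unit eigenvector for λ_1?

Step 1 — characteristic polynomial p(λ) = det(λI - Sigma) = λ³ - tr·λ² + c_1·λ - det, where tr = trace, c_1 = sum of the principal 2×2 minors, det = det(Sigma):
  tr = 6 + 3 + 3 = 12,
  c_1 = (6·3 - (1)²) + (6·3 - (1)²) + (3·3 - (-1)²) = 17 + 17 + 8 = 42,
  det = 6·(3·3 - (-1)²) - (1)·((1)·3 - (-1)·(1)) + (1)·((1)·(-1) - 3·(1)) = 6·(8) - (1)·(4) + (1)·(-4) = 40.
  So p(λ) = λ³ - 12λ² + 42λ - 40.
Step 2 — look for an integer root (rational root theorem: any rational root is an integer divisor of 40). Testing λ = 4:
  p(4) = 64 - 192 + 168 - 40 = 0  ✓
  Dividing out (λ - 4): p(λ) = (λ - 4)(λ² - 8λ + 10).
Step 3 — remaining eigenvalues from the quadratic λ² - 8λ + 10 = 0:
  Δ = 8² - 4·10 = 64 - 40 = 24,  λ = (8 ± √24)/2 = (8 ± 4.899)/2 ≈ 6.4495 or 1.5505.
  Sorted: λ_1 = 6.4495,  λ_2 = 4,  λ_3 = 1.5505  (check: sum = 12 = tr ✓).

Step 4 — unit eigenvector for λ_1 ≈ 6.4495: v spans the null space of (Sigma - λ_1 I), whose rows are
  r_1 = (-0.4495, 1, 1),  r_2 = (1, -3.4495, -1),  r_3 = (1, -1, -3.4495).
  v is orthogonal to every row, so take v ∝ r_1 × r_2 = ((1)·(-1) - (1)·(-3.4495), (1)·(1) - (-0.4495)·(-1), (-0.4495)·(-3.4495) - (1)·(1)) ≈ (2.4495, 0.5505, 0.5505).
  Let u = (2.4495, 0.5505, 0.5505).
  ||u|| = √((2.4495)² + (0.5505)² + (0.5505)²) = √(6.6061) ≈ 2.5702,  v_1 = u/||u|| ≈ (0.953, 0.2142, 0.2142) (||v_1|| = 1).

λ_1 = 6.4495,  λ_2 = 4,  λ_3 = 1.5505;  v_1 ≈ (0.953, 0.2142, 0.2142)


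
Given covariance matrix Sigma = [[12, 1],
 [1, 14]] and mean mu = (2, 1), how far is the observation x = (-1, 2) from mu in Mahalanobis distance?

Step 1 — centre the observation: (x - mu) = (-3, 1).

Step 2 — invert Sigma. det(Sigma) = 12·14 - (1)² = 167.
  Sigma^{-1} = (1/det) · [[d, -b], [-b, a]] = [[0.0838, -0.006],
 [-0.006, 0.0719]].

Step 3 — form the quadratic (x - mu)^T · Sigma^{-1} · (x - mu):
  Sigma^{-1} · (x - mu) = (-0.2575, 0.0898).
  (x - mu)^T · [Sigma^{-1} · (x - mu)] = (-3)·(-0.2575) + (1)·(0.0898) = 0.8623.

Step 4 — take square root: d = √(0.8623) ≈ 0.9286.

d(x, mu) = √(0.8623) ≈ 0.9286


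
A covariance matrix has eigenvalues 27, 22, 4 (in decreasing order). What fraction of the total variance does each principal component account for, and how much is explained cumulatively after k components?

Step 1 — total variance = trace(Sigma) = Σ λ_i = 27 + 22 + 4 = 53.

Step 2 — fraction explained by component i = λ_i / Σ λ:
  PC1: 27/53 = 0.5094
  PC2: 22/53 = 0.4151
  PC3: 4/53 = 0.0755

Step 3 — cumulative fraction after k components = (λ_1 + ... + λ_k) / Σ λ:
  k = 1: 27/53 = 0.5094
  k = 2: (27 + 22)/53 = 49/53 = 0.9245
  k = 3: (27 + 22 + 4)/53 = 53/53 = 1

Summary (fraction, with percent):

explained: PC1 0.5094 (50.94%), PC2 0.4151 (41.51%), PC3 0.0755 (7.55%);  cumulative: 0.5094, 0.9245, 1


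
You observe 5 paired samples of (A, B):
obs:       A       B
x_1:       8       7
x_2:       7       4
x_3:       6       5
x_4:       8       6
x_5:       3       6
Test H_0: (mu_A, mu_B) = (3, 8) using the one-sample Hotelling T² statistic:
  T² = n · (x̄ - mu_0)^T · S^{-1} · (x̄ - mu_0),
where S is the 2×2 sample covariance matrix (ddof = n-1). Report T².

Step 1 — sample mean vector:
  mean(A) = (8 + 7 + 6 + 8 + 3) / 5 = 32/5 = 6.4
  mean(B) = (7 + 4 + 5 + 6 + 6) / 5 = 28/5 = 5.6
  x̄ = (6.4, 5.6),  deviation x̄ - mu_0 = (6.4, 5.6) - (3, 8) = (3.4, -2.4).

Step 2 — sample covariance matrix, S[i,j] = (1/(n-1)) · Σ_k (x_{k,i} - mean_i) · (x_{k,j} - mean_j), divisor n-1 = 4:
  S[A,A] = ((1.6)·(1.6) + (0.6)·(0.6) + (-0.4)·(-0.4) + (1.6)·(1.6) + (-3.4)·(-3.4)) / 4 = 17.2/4 = 4.3
  S[A,B] = ((1.6)·(1.4) + (0.6)·(-1.6) + (-0.4)·(-0.6) + (1.6)·(0.4) + (-3.4)·(0.4)) / 4 = 0.8/4 = 0.2
  S[B,B] = ((1.4)·(1.4) + (-1.6)·(-1.6) + (-0.6)·(-0.6) + (0.4)·(0.4) + (0.4)·(0.4)) / 4 = 5.2/4 = 1.3
  S = [[4.3, 0.2],
 [0.2, 1.3]].

Step 3 — invert S. det(S) = 4.3·1.3 - (0.2)² = 5.55.
  S^{-1} = (1/det) · [[d, -b], [-b, a]] = [[0.2342, -0.036],
 [-0.036, 0.7748]].

Step 4 — quadratic form (x̄ - mu_0)^T · S^{-1} · (x̄ - mu_0):
  S^{-1} · (x̄ - mu_0) = (0.8829, -1.982),
  (x̄ - mu_0)^T · [...] = (3.4)·(0.8829) + (-2.4)·(-1.982) = 7.7586.

Step 5 — scale by n: T² = 5 · 7.7586 = 38.7928.

T² ≈ 38.7928


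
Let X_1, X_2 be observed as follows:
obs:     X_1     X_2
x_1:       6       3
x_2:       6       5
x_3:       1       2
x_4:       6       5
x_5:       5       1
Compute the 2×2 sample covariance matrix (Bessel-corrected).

Step 1 — column means:
  mean(X_1) = (6 + 6 + 1 + 6 + 5) / 5 = 24/5 = 4.8
  mean(X_2) = (3 + 5 + 2 + 5 + 1) / 5 = 16/5 = 3.2

Step 2 — sample covariance S[i,j] = (1/(n-1)) · Σ_k (x_{k,i} - mean_i) · (x_{k,j} - mean_j), with n-1 = 4.
  S[X_1,X_1] = ((1.2)·(1.2) + (1.2)·(1.2) + (-3.8)·(-3.8) + (1.2)·(1.2) + (0.2)·(0.2)) / 4 = 18.8/4 = 4.7
  S[X_1,X_2] = ((1.2)·(-0.2) + (1.2)·(1.8) + (-3.8)·(-1.2) + (1.2)·(1.8) + (0.2)·(-2.2)) / 4 = 8.2/4 = 2.05
  S[X_2,X_2] = ((-0.2)·(-0.2) + (1.8)·(1.8) + (-1.2)·(-1.2) + (1.8)·(1.8) + (-2.2)·(-2.2)) / 4 = 12.8/4 = 3.2

S is symmetric (S[j,i] = S[i,j]). Assembling:

S = [[4.7, 2.05],
 [2.05, 3.2]]


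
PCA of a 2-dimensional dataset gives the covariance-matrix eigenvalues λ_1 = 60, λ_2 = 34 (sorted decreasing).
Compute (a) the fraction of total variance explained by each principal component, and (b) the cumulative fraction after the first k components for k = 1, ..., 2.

Step 1 — total variance = trace(Sigma) = Σ λ_i = 60 + 34 = 94.

Step 2 — fraction explained by component i = λ_i / Σ λ:
  PC1: 60/94 = 0.6383
  PC2: 34/94 = 0.3617

Step 3 — cumulative fraction after k components = (λ_1 + ... + λ_k) / Σ λ:
  k = 1: 60/94 = 0.6383
  k = 2: (60 + 34)/94 = 94/94 = 1

Summary (fraction, with percent):

explained: PC1 0.6383 (63.83%), PC2 0.3617 (36.17%);  cumulative: 0.6383, 1


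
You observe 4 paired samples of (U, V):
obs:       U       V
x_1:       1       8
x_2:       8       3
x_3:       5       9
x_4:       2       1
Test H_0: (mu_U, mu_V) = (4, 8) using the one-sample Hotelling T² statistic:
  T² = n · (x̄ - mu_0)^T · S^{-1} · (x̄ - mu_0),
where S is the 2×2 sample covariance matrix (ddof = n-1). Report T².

Step 1 — sample mean vector:
  mean(U) = (1 + 8 + 5 + 2) / 4 = 16/4 = 4
  mean(V) = (8 + 3 + 9 + 1) / 4 = 21/4 = 5.25
  x̄ = (4, 5.25),  deviation x̄ - mu_0 = (4, 5.25) - (4, 8) = (0, -2.75).

Step 2 — sample covariance matrix, S[i,j] = (1/(n-1)) · Σ_k (x_{k,i} - mean_i) · (x_{k,j} - mean_j), divisor n-1 = 3:
  S[U,U] = ((-3)·(-3) + (4)·(4) + (1)·(1) + (-2)·(-2)) / 3 = 30/3 = 10
  S[U,V] = ((-3)·(2.75) + (4)·(-2.25) + (1)·(3.75) + (-2)·(-4.25)) / 3 = -5/3 = -1.6667
  S[V,V] = ((2.75)·(2.75) + (-2.25)·(-2.25) + (3.75)·(3.75) + (-4.25)·(-4.25)) / 3 = 44.75/3 = 14.9167
  S = [[10, -1.6667],
 [-1.6667, 14.9167]].

Step 3 — invert S. det(S) = 10·14.9167 - (-1.6667)² = 146.3889.
  S^{-1} = (1/det) · [[d, -b], [-b, a]] = [[0.1019, 0.0114],
 [0.0114, 0.0683]].

Step 4 — quadratic form (x̄ - mu_0)^T · S^{-1} · (x̄ - mu_0):
  S^{-1} · (x̄ - mu_0) = (-0.0313, -0.1879),
  (x̄ - mu_0)^T · [...] = (0)·(-0.0313) + (-2.75)·(-0.1879) = 0.5166.

Step 5 — scale by n: T² = 4 · 0.5166 = 2.0664.

T² ≈ 2.0664


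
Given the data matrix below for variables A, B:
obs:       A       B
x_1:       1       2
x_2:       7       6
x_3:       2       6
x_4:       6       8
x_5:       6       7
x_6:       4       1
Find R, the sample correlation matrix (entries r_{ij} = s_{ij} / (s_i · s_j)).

Step 1 — column means:
  mean(A) = (1 + 7 + 2 + 6 + 6 + 4) / 6 = 26/6 = 4.3333
  mean(B) = (2 + 6 + 6 + 8 + 7 + 1) / 6 = 30/6 = 5

Step 2 — sample variances and covariances s[i,j] = (1/(n-1)) · Σ_k (x_{k,i} - mean_i) · (x_{k,j} - mean_j), with n-1 = 5:
  s[A,A] = ((-3.3333)·(-3.3333) + (2.6667)·(2.6667) + (-2.3333)·(-2.3333) + (1.6667)·(1.6667) + (1.6667)·(1.6667) + (-0.3333)·(-0.3333)) / 5 = 29.3333/5 = 5.8667
  s[A,B] = ((-3.3333)·(-3) + (2.6667)·(1) + (-2.3333)·(1) + (1.6667)·(3) + (1.6667)·(2) + (-0.3333)·(-4)) / 5 = 20/5 = 4
  s[B,B] = ((-3)·(-3) + (1)·(1) + (1)·(1) + (3)·(3) + (2)·(2) + (-4)·(-4)) / 5 = 40/5 = 8
  Sample standard deviations s_i = √(s[i,i]):
  s(A) = √(5.8667) = 2.4221
  s(B) = √(8) = 2.8284

Step 3 — r_{ij} = s_{ij} / (s_i · s_j):
  r[A,A] = 1 (diagonal).
  r[A,B] = 4 / (2.4221 · 2.8284) = 4 / 6.8508 = 0.5839
  r[B,B] = 1 (diagonal).

R is symmetric with unit diagonal. Assembling:

R = [[1, 0.5839],
 [0.5839, 1]]


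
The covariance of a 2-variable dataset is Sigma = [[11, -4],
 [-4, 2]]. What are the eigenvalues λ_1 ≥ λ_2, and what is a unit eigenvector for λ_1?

Step 1 — characteristic polynomial of 2×2 Sigma:
  det(Sigma - λI) = λ² - trace · λ + det = 0.
  trace = 11 + 2 = 13, det = 11·2 - (-4)² = 6.
Step 2 — discriminant:
  Δ = trace² - 4·det = 169 - 24 = 145.
Step 3 — eigenvalues:
  λ = (trace ± √Δ)/2 = (13 ± 12.0416)/2,
  λ_1 = 12.5208,  λ_2 = 0.4792.

Step 4 — unit eigenvector for λ_1: solve (Sigma - λ_1 I)v = 0. First row:
  (11 - 12.5208)·v_x + (-4)·v_y = 0, i.e. (-1.5208)·v_x + (-4)·v_y = 0,
  so v ∝ (b, λ_1 - a) = (-4, 1.5208); multiply by -1 so the first entry is positive: u = (4, -1.5208).
  ||u|| = √((4)² + (-1.5208)²) = √(18.3128) ≈ 4.2793,
  v_1 = u/||u|| ≈ (0.9347, -0.3554) (||v_1|| = 1).

λ_1 = 12.5208,  λ_2 = 0.4792;  v_1 ≈ (0.9347, -0.3554)


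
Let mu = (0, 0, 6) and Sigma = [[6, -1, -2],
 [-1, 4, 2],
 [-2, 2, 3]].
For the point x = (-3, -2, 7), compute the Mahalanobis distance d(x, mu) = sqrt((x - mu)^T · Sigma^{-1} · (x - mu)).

Step 1 — centre the observation: (x - mu) = (-3, -2, 1).

Step 2 — invert Sigma (cofactor / det for 3×3, or solve directly):
  Sigma^{-1} = [[0.2162, -0.027, 0.1622],
 [-0.027, 0.3784, -0.2703],
 [0.1622, -0.2703, 0.6216]].

Step 3 — form the quadratic (x - mu)^T · Sigma^{-1} · (x - mu):
  Sigma^{-1} · (x - mu) = (-0.4324, -0.9459, 0.6757).
  (x - mu)^T · [Sigma^{-1} · (x - mu)] = (-3)·(-0.4324) + (-2)·(-0.9459) + (1)·(0.6757) = 3.8649.

Step 4 — take square root: d = √(3.8649) ≈ 1.9659.

d(x, mu) = √(3.8649) ≈ 1.9659


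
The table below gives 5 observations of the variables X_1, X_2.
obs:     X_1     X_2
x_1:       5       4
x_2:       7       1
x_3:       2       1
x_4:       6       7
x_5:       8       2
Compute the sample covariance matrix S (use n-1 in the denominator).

Step 1 — column means:
  mean(X_1) = (5 + 7 + 2 + 6 + 8) / 5 = 28/5 = 5.6
  mean(X_2) = (4 + 1 + 1 + 7 + 2) / 5 = 15/5 = 3

Step 2 — sample covariance S[i,j] = (1/(n-1)) · Σ_k (x_{k,i} - mean_i) · (x_{k,j} - mean_j), with n-1 = 4.
  S[X_1,X_1] = ((-0.6)·(-0.6) + (1.4)·(1.4) + (-3.6)·(-3.6) + (0.4)·(0.4) + (2.4)·(2.4)) / 4 = 21.2/4 = 5.3
  S[X_1,X_2] = ((-0.6)·(1) + (1.4)·(-2) + (-3.6)·(-2) + (0.4)·(4) + (2.4)·(-1)) / 4 = 3/4 = 0.75
  S[X_2,X_2] = ((1)·(1) + (-2)·(-2) + (-2)·(-2) + (4)·(4) + (-1)·(-1)) / 4 = 26/4 = 6.5

S is symmetric (S[j,i] = S[i,j]). Assembling:

S = [[5.3, 0.75],
 [0.75, 6.5]]


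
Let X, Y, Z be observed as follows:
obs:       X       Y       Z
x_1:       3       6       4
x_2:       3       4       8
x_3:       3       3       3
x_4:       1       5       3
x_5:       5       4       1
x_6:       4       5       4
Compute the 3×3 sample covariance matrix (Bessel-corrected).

Step 1 — column means:
  mean(X) = (3 + 3 + 3 + 1 + 5 + 4) / 6 = 19/6 = 3.1667
  mean(Y) = (6 + 4 + 3 + 5 + 4 + 5) / 6 = 27/6 = 4.5
  mean(Z) = (4 + 8 + 3 + 3 + 1 + 4) / 6 = 23/6 = 3.8333

Step 2 — sample covariance S[i,j] = (1/(n-1)) · Σ_k (x_{k,i} - mean_i) · (x_{k,j} - mean_j), with n-1 = 5.
  S[X,X] = ((-0.1667)·(-0.1667) + (-0.1667)·(-0.1667) + (-0.1667)·(-0.1667) + (-2.1667)·(-2.1667) + (1.8333)·(1.8333) + (0.8333)·(0.8333)) / 5 = 8.8333/5 = 1.7667
  S[X,Y] = ((-0.1667)·(1.5) + (-0.1667)·(-0.5) + (-0.1667)·(-1.5) + (-2.1667)·(0.5) + (1.8333)·(-0.5) + (0.8333)·(0.5)) / 5 = -1.5/5 = -0.3
  S[X,Z] = ((-0.1667)·(0.1667) + (-0.1667)·(4.1667) + (-0.1667)·(-0.8333) + (-2.1667)·(-0.8333) + (1.8333)·(-2.8333) + (0.8333)·(0.1667)) / 5 = -3.8333/5 = -0.7667
  S[Y,Y] = ((1.5)·(1.5) + (-0.5)·(-0.5) + (-1.5)·(-1.5) + (0.5)·(0.5) + (-0.5)·(-0.5) + (0.5)·(0.5)) / 5 = 5.5/5 = 1.1
  S[Y,Z] = ((1.5)·(0.1667) + (-0.5)·(4.1667) + (-1.5)·(-0.8333) + (0.5)·(-0.8333) + (-0.5)·(-2.8333) + (0.5)·(0.1667)) / 5 = 0.5/5 = 0.1
  S[Z,Z] = ((0.1667)·(0.1667) + (4.1667)·(4.1667) + (-0.8333)·(-0.8333) + (-0.8333)·(-0.8333) + (-2.8333)·(-2.8333) + (0.1667)·(0.1667)) / 5 = 26.8333/5 = 5.3667

S is symmetric (S[j,i] = S[i,j]). Assembling:

S = [[1.7667, -0.3, -0.7667],
 [-0.3, 1.1, 0.1],
 [-0.7667, 0.1, 5.3667]]


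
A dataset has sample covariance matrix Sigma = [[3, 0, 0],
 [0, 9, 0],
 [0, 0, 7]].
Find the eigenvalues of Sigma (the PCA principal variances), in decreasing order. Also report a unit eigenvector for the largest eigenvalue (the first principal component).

Step 1 — characteristic polynomial p(λ) = det(λI - Sigma) = λ³ - tr·λ² + c_1·λ - det, where tr = trace, c_1 = sum of the principal 2×2 minors, det = det(Sigma):
  tr = 3 + 9 + 7 = 19,
  c_1 = (3·9 - (0)²) + (3·7 - (0)²) + (9·7 - (0)²) = 27 + 21 + 63 = 111,
  det = 3·(9·7 - (0)²) - (0)·((0)·7 - (0)·(0)) + (0)·((0)·(0) - 9·(0)) = 3·(63) - (0)·(0) + (0)·(0) = 189.
  So p(λ) = λ³ - 19λ² + 111λ - 189.
Step 2 — look for an integer root (rational root theorem: any rational root is an integer divisor of 189). Testing λ = 3:
  p(3) = 27 - 171 + 333 - 189 = 0  ✓
  Dividing out (λ - 3): p(λ) = (λ - 3)(λ² - 16λ + 63).
Step 3 — remaining eigenvalues from the quadratic λ² - 16λ + 63 = 0:
  Δ = 16² - 4·63 = 256 - 252 = 4,  λ = (16 ± √4)/2 = (16 ± 2)/2 = 9 or 7.
  Sorted: λ_1 = 9,  λ_2 = 7,  λ_3 = 3  (check: sum = 19 = tr ✓).

Step 4 — unit eigenvector for λ_1 = 9: v spans the null space of (Sigma - λ_1 I), whose rows are
  r_1 = (-6, 0, 0),  r_2 = (0, 0, 0),  r_3 = (0, 0, -2).
  v is orthogonal to every row, so take v ∝ r_1 × r_3 = ((0)·(-2) - (0)·(0), (0)·(0) - (-6)·(-2), (-6)·(0) - (0)·(0)) = (0, -12, 0).
  Rescale (divide by 12; multiply by -1 so the first nonzero entry is positive): u = (0, 1, 0).
  ||u|| = √((0)² + (1)² + (0)²) = √(1) = 1,  v_1 = u/||u|| ≈ (0, 1, 0) (||v_1|| = 1).

λ_1 = 9,  λ_2 = 7,  λ_3 = 3;  v_1 ≈ (0, 1, 0)


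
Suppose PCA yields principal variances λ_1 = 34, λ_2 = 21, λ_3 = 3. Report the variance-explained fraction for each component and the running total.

Step 1 — total variance = trace(Sigma) = Σ λ_i = 34 + 21 + 3 = 58.

Step 2 — fraction explained by component i = λ_i / Σ λ:
  PC1: 34/58 = 0.5862
  PC2: 21/58 = 0.3621
  PC3: 3/58 = 0.0517

Step 3 — cumulative fraction after k components = (λ_1 + ... + λ_k) / Σ λ:
  k = 1: 34/58 = 0.5862
  k = 2: (34 + 21)/58 = 55/58 = 0.9483
  k = 3: (34 + 21 + 3)/58 = 58/58 = 1

Summary (fraction, with percent):

explained: PC1 0.5862 (58.62%), PC2 0.3621 (36.21%), PC3 0.0517 (5.17%);  cumulative: 0.5862, 0.9483, 1


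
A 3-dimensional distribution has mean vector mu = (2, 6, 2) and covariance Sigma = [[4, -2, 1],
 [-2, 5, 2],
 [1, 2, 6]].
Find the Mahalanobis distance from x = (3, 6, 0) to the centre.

Step 1 — centre the observation: (x - mu) = (1, 0, -2).

Step 2 — invert Sigma (cofactor / det for 3×3, or solve directly):
  Sigma^{-1} = [[0.3881, 0.209, -0.1343],
 [0.209, 0.3433, -0.1493],
 [-0.1343, -0.1493, 0.2388]].

Step 3 — form the quadratic (x - mu)^T · Sigma^{-1} · (x - mu):
  Sigma^{-1} · (x - mu) = (0.6567, 0.5075, -0.6119).
  (x - mu)^T · [Sigma^{-1} · (x - mu)] = (1)·(0.6567) + (0)·(0.5075) + (-2)·(-0.6119) = 1.8806.

Step 4 — take square root: d = √(1.8806) ≈ 1.3713.

d(x, mu) = √(1.8806) ≈ 1.3713


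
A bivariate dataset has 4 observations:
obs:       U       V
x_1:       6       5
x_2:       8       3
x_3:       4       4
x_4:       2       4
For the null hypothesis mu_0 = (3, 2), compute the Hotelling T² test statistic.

Step 1 — sample mean vector:
  mean(U) = (6 + 8 + 4 + 2) / 4 = 20/4 = 5
  mean(V) = (5 + 3 + 4 + 4) / 4 = 16/4 = 4
  x̄ = (5, 4),  deviation x̄ - mu_0 = (5, 4) - (3, 2) = (2, 2).

Step 2 — sample covariance matrix, S[i,j] = (1/(n-1)) · Σ_k (x_{k,i} - mean_i) · (x_{k,j} - mean_j), divisor n-1 = 3:
  S[U,U] = ((1)·(1) + (3)·(3) + (-1)·(-1) + (-3)·(-3)) / 3 = 20/3 = 6.6667
  S[U,V] = ((1)·(1) + (3)·(-1) + (-1)·(0) + (-3)·(0)) / 3 = -2/3 = -0.6667
  S[V,V] = ((1)·(1) + (-1)·(-1) + (0)·(0) + (0)·(0)) / 3 = 2/3 = 0.6667
  S = [[6.6667, -0.6667],
 [-0.6667, 0.6667]].

Step 3 — invert S. det(S) = 6.6667·0.6667 - (-0.6667)² = 4.
  S^{-1} = (1/det) · [[d, -b], [-b, a]] = [[0.1667, 0.1667],
 [0.1667, 1.6667]].

Step 4 — quadratic form (x̄ - mu_0)^T · S^{-1} · (x̄ - mu_0):
  S^{-1} · (x̄ - mu_0) = (0.6667, 3.6667),
  (x̄ - mu_0)^T · [...] = (2)·(0.6667) + (2)·(3.6667) = 8.6667.

Step 5 — scale by n: T² = 4 · 8.6667 = 34.6667.

T² ≈ 34.6667


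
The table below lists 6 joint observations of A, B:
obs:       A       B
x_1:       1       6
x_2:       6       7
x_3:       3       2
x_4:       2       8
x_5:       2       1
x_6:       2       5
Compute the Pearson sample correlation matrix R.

Step 1 — column means:
  mean(A) = (1 + 6 + 3 + 2 + 2 + 2) / 6 = 16/6 = 2.6667
  mean(B) = (6 + 7 + 2 + 8 + 1 + 5) / 6 = 29/6 = 4.8333

Step 2 — sample variances and covariances s[i,j] = (1/(n-1)) · Σ_k (x_{k,i} - mean_i) · (x_{k,j} - mean_j), with n-1 = 5:
  s[A,A] = ((-1.6667)·(-1.6667) + (3.3333)·(3.3333) + (0.3333)·(0.3333) + (-0.6667)·(-0.6667) + (-0.6667)·(-0.6667) + (-0.6667)·(-0.6667)) / 5 = 15.3333/5 = 3.0667
  s[A,B] = ((-1.6667)·(1.1667) + (3.3333)·(2.1667) + (0.3333)·(-2.8333) + (-0.6667)·(3.1667) + (-0.6667)·(-3.8333) + (-0.6667)·(0.1667)) / 5 = 4.6667/5 = 0.9333
  s[B,B] = ((1.1667)·(1.1667) + (2.1667)·(2.1667) + (-2.8333)·(-2.8333) + (3.1667)·(3.1667) + (-3.8333)·(-3.8333) + (0.1667)·(0.1667)) / 5 = 38.8333/5 = 7.7667
  Sample standard deviations s_i = √(s[i,i]):
  s(A) = √(3.0667) = 1.7512
  s(B) = √(7.7667) = 2.7869

Step 3 — r_{ij} = s_{ij} / (s_i · s_j):
  r[A,A] = 1 (diagonal).
  r[A,B] = 0.9333 / (1.7512 · 2.7869) = 0.9333 / 4.8803 = 0.1912
  r[B,B] = 1 (diagonal).

R is symmetric with unit diagonal. Assembling:

R = [[1, 0.1912],
 [0.1912, 1]]


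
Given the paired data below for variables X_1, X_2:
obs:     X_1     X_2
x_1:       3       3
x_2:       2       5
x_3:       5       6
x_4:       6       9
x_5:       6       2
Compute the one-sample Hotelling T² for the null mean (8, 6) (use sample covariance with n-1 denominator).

Step 1 — sample mean vector:
  mean(X_1) = (3 + 2 + 5 + 6 + 6) / 5 = 22/5 = 4.4
  mean(X_2) = (3 + 5 + 6 + 9 + 2) / 5 = 25/5 = 5
  x̄ = (4.4, 5),  deviation x̄ - mu_0 = (4.4, 5) - (8, 6) = (-3.6, -1).

Step 2 — sample covariance matrix, S[i,j] = (1/(n-1)) · Σ_k (x_{k,i} - mean_i) · (x_{k,j} - mean_j), divisor n-1 = 4:
  S[X_1,X_1] = ((-1.4)·(-1.4) + (-2.4)·(-2.4) + (0.6)·(0.6) + (1.6)·(1.6) + (1.6)·(1.6)) / 4 = 13.2/4 = 3.3
  S[X_1,X_2] = ((-1.4)·(-2) + (-2.4)·(0) + (0.6)·(1) + (1.6)·(4) + (1.6)·(-3)) / 4 = 5/4 = 1.25
  S[X_2,X_2] = ((-2)·(-2) + (0)·(0) + (1)·(1) + (4)·(4) + (-3)·(-3)) / 4 = 30/4 = 7.5
  S = [[3.3, 1.25],
 [1.25, 7.5]].

Step 3 — invert S. det(S) = 3.3·7.5 - (1.25)² = 23.1875.
  S^{-1} = (1/det) · [[d, -b], [-b, a]] = [[0.3235, -0.0539],
 [-0.0539, 0.1423]].

Step 4 — quadratic form (x̄ - mu_0)^T · S^{-1} · (x̄ - mu_0):
  S^{-1} · (x̄ - mu_0) = (-1.1105, 0.0518),
  (x̄ - mu_0)^T · [...] = (-3.6)·(-1.1105) + (-1)·(0.0518) = 3.9461.

Step 5 — scale by n: T² = 5 · 3.9461 = 19.7305.

T² ≈ 19.7305


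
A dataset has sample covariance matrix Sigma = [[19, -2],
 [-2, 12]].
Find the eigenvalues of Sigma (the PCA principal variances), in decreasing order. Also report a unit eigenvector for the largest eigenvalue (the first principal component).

Step 1 — characteristic polynomial of 2×2 Sigma:
  det(Sigma - λI) = λ² - trace · λ + det = 0.
  trace = 19 + 12 = 31, det = 19·12 - (-2)² = 224.
Step 2 — discriminant:
  Δ = trace² - 4·det = 961 - 896 = 65.
Step 3 — eigenvalues:
  λ = (trace ± √Δ)/2 = (31 ± 8.0623)/2,
  λ_1 = 19.5311,  λ_2 = 11.4689.

Step 4 — unit eigenvector for λ_1: solve (Sigma - λ_1 I)v = 0. First row:
  (19 - 19.5311)·v_x + (-2)·v_y = 0, i.e. (-0.5311)·v_x + (-2)·v_y = 0,
  so v ∝ (b, λ_1 - a) = (-2, 0.5311); multiply by -1 so the first entry is positive: u = (2, -0.5311).
  ||u|| = √((2)² + (-0.5311)²) = √(4.2821) ≈ 2.0693,
  v_1 = u/||u|| ≈ (0.9665, -0.2567) (||v_1|| = 1).

λ_1 = 19.5311,  λ_2 = 11.4689;  v_1 ≈ (0.9665, -0.2567)
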